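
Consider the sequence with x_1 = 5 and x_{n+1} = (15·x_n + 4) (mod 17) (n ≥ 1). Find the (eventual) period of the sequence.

Listing terms: x_1 = 5,  x_2 = 11,  x_3 = 16,  x_4 = 6,  x_5 = 9,  x_6 = 3,  x_7 = 15,  x_8 = 8,  x_9 = 5.
The sequence repeats with period 8.

8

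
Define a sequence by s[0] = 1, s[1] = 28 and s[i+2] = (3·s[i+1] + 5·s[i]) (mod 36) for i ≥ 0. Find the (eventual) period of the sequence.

Computing terms: s[0] = 1, s[1] = 28, s[2] = 17, s[3] = 11, s[4] = 10, s[5] = 13, s[6] = 17, s[7] = 8, s[8] = 1, s[9] = 7, s[10] = 26, s[11] = 5, s[12] = 1, s[13] = 28.
Since (s[12], s[13]) = (s[0], s[1]) = (1, 28) (two consecutive terms determine the rest), the sequence is periodic with period 12.

12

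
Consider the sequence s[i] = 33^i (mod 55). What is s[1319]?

22

s[0] = 1; s[1] = 33; s[2] = 44; s[3] = 22; s[4] = 11; s[5] = 33.
Since s[5] = s[1] = 33, the sequence is eventually periodic: after a pre-period of length 1 it cycles with period 4.
For i ≥ 1, s[i] depends only on (i - 1) mod 4. (1319 - 1) mod 4 = 2, so s[1319] = s[3] = 22.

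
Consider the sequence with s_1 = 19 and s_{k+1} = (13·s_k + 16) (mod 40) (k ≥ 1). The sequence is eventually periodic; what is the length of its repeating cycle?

4

We have s_1 = 19; s_2 = 23; s_3 = 35; s_4 = 31; s_5 = 19.
The sequence repeats with period 4.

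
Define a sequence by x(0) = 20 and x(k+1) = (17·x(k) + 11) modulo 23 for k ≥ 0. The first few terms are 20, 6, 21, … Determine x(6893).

12

We have x(0) = 20; x(1) = 6; x(2) = 21; x(3) = 0; x(4) = 11; x(5) = 14; x(6) = 19; x(7) = 12; x(8) = 8; x(9) = 9; x(10) = 3; x(11) = 16; x(12) = 7; x(13) = 15; x(14) = 13; x(15) = 2; x(16) = 22; x(17) = 17; x(18) = 1; x(19) = 5; x(20) = 4; x(21) = 10; x(22) = 20.
The sequence repeats with period 22.
(6893 - 0) mod 22 = 7, so x(6893) = x(7) = 12.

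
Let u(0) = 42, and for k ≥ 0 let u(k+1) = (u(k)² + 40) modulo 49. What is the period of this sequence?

3

Computing terms: u(0) = 42,  u(1) = 40,  u(2) = 23,  u(3) = 30,  u(4) = 9,  u(5) = 23.
Since u(5) = u(2) = 23, the sequence is eventually periodic: after a pre-period of length 2 it cycles with period 3.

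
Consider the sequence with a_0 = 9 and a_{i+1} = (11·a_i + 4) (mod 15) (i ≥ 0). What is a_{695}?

Listing terms: a_0 = 9, a_1 = 13, a_2 = 12, a_3 = 1, a_4 = 0, a_5 = 4, a_6 = 3, a_7 = 7, a_8 = 6, a_9 = 10, a_{10} = 9.
Since a_{10} = a_0 = 9, the sequence is periodic with period 10.
So a_{695} = a_{0 + ((695-0) mod 10)} = a_5 = 4.

4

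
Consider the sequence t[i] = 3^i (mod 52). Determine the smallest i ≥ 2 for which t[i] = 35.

Listing terms: t[1] = 3, t[2] = 9, t[3] = 27, t[4] = 29, t[5] = 35, t[6] = 1, t[7] = 3.
The sequence repeats with period 6.
The value 35 first appears (with i ≥ 2) at t[5].

5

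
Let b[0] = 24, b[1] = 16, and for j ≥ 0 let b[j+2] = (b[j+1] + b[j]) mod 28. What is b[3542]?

b[0] = 24, b[1] = 16, b[2] = 12, b[3] = 0, b[4] = 12, b[5] = 12, b[6] = 24, b[7] = 8, b[8] = 4, b[9] = 12, b[10] = 16, b[11] = 0, b[12] = 16, b[13] = 16, b[14] = 4, b[15] = 20, b[16] = 24, b[17] = 16.
The sequence repeats with period 16.
So b[3542] = b[0 + ((3542-0) mod 16)] = b[6] = 24.

24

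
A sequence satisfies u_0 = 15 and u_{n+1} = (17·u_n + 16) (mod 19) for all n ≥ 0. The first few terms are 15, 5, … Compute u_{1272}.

4

u_0 = 15, u_1 = 5, u_2 = 6, u_3 = 4, u_4 = 8, u_5 = 0, u_6 = 16, u_7 = 3, u_8 = 10, u_9 = 15.
Since u_9 = u_0 = 15, the sequence is periodic with period 9.
(1272 - 0) mod 9 = 3, so u_{1272} = u_3 = 4.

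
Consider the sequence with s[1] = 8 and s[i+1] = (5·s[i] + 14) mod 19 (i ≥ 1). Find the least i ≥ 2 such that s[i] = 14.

9

s[1] = 8,  s[2] = 16,  s[3] = 18,  s[4] = 9,  s[5] = 2,  s[6] = 5,  s[7] = 1,  s[8] = 0,  s[9] = 14,  s[10] = 8.
Since s[10] = s[1] = 8, the sequence is periodic with period 9.
The value 14 first appears (with i ≥ 2) at s[9].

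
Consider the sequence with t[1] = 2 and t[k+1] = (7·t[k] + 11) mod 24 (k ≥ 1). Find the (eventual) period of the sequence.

6

Computing terms: t[1] = 2; t[2] = 1; t[3] = 18; t[4] = 17; t[5] = 10; t[6] = 9; t[7] = 2.
Since t[7] = t[1] = 2, the sequence is periodic with period 6.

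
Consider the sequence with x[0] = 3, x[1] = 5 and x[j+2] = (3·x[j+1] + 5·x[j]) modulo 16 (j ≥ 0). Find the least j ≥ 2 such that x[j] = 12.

5

We have x[0] = 3,  x[1] = 5,  x[2] = 14,  x[3] = 3,  x[4] = 15,  x[5] = 12,  x[6] = 15,  x[7] = 9,  x[8] = 6,  x[9] = 15,  x[10] = 11,  x[11] = 12,  x[12] = 11,  x[13] = 13,  x[14] = 14,  x[15] = 11,  x[16] = 7,  x[17] = 12,  x[18] = 7,  x[19] = 1,  x[20] = 6,  x[21] = 7,  x[22] = 3,  x[23] = 12,  x[24] = 3,  x[25] = 5.
The sequence repeats with period 24.
The value 12 first appears (with j ≥ 2) at x[5].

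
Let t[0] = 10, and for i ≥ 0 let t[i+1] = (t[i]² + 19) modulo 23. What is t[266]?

12

Computing terms: t[0] = 10,  t[1] = 4,  t[2] = 12,  t[3] = 2,  t[4] = 0,  t[5] = 19,  t[6] = 12.
Since t[6] = t[2] = 12, the sequence is eventually periodic: after a pre-period of length 2 it cycles with period 4.
For i ≥ 2, t[i] depends only on (i - 2) mod 4. (266 - 2) mod 4 = 0, so t[266] = t[2] = 12.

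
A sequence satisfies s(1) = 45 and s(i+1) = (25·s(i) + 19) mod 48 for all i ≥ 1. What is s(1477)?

s(1) = 45, s(2) = 40, s(3) = 11, s(4) = 6, s(5) = 25, s(6) = 20, s(7) = 39, s(8) = 34, s(9) = 5, s(10) = 0, s(11) = 19, s(12) = 14, s(13) = 33, s(14) = 28, s(15) = 47, s(16) = 42, s(17) = 13, s(18) = 8, s(19) = 27, s(20) = 22, s(21) = 41, s(22) = 36, s(23) = 7, s(24) = 2, s(25) = 21, s(26) = 16, s(27) = 35, s(28) = 30, s(29) = 1, s(30) = 44, s(31) = 15, s(32) = 10, s(33) = 29, s(34) = 24, s(35) = 43, s(36) = 38, s(37) = 9, s(38) = 4, s(39) = 23, s(40) = 18, s(41) = 37, s(42) = 32, s(43) = 3, s(44) = 46, s(45) = 17, s(46) = 12, s(47) = 31, s(48) = 26, s(49) = 45.
The sequence repeats with period 48.
(1477 - 1) mod 48 = 36, so s(1477) = s(37) = 9.

9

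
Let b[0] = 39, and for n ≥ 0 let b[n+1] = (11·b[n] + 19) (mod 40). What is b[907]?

12

Computing terms: b[0] = 39,  b[1] = 8,  b[2] = 27,  b[3] = 36,  b[4] = 15,  b[5] = 24,  b[6] = 3,  b[7] = 12,  b[8] = 31,  b[9] = 0,  b[10] = 19,  b[11] = 28,  b[12] = 7,  b[13] = 16,  b[14] = 35,  b[15] = 4,  b[16] = 23,  b[17] = 32,  b[18] = 11,  b[19] = 20,  b[20] = 39.
The sequence repeats with period 20.
So b[907] = b[0 + ((907-0) mod 20)] = b[7] = 12.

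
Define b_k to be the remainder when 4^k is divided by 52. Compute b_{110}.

Listing terms: b_0 = 1,  b_1 = 4,  b_2 = 16,  b_3 = 12,  b_4 = 48,  b_5 = 36,  b_6 = 40,  b_7 = 4.
Since b_7 = b_1 = 4, the sequence is eventually periodic: after a pre-period of length 1 it cycles with period 6.
For k ≥ 1, b_k depends only on (k - 1) mod 6. (110 - 1) mod 6 = 1, so b_{110} = b_2 = 16.

16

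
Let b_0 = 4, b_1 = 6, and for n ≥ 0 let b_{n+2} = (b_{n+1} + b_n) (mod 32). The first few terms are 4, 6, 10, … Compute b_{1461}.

Computing terms: b_0 = 4,  b_1 = 6,  b_2 = 10,  b_3 = 16,  b_4 = 26,  b_5 = 10,  b_6 = 4,  b_7 = 14,  b_8 = 18,  b_9 = 0,  b_{10} = 18,  b_{11} = 18,  b_{12} = 4,  b_{13} = 22,  b_{14} = 26,  b_{15} = 16,  b_{16} = 10,  b_{17} = 26,  b_{18} = 4,  b_{19} = 30,  b_{20} = 2,  b_{21} = 0,  b_{22} = 2,  b_{23} = 2,  b_{24} = 4,  b_{25} = 6.
The sequence repeats with period 24.
So b_{1461} = b_{0 + ((1461-0) mod 24)} = b_{21} = 0.

0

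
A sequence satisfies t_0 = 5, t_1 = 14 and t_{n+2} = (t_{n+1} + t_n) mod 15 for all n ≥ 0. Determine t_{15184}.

Computing terms: t_0 = 5,  t_1 = 14,  t_2 = 4,  t_3 = 3,  t_4 = 7,  t_5 = 10,  t_6 = 2,  t_7 = 12,  t_8 = 14,  t_9 = 11,  t_{10} = 10,  t_{11} = 6,  t_{12} = 1,  t_{13} = 7,  t_{14} = 8,  t_{15} = 0,  t_{16} = 8,  t_{17} = 8,  t_{18} = 1,  t_{19} = 9,  t_{20} = 10,  t_{21} = 4,  t_{22} = 14,  t_{23} = 3,  t_{24} = 2,  t_{25} = 5,  t_{26} = 7,  t_{27} = 12,  t_{28} = 4,  t_{29} = 1,  t_{30} = 5,  t_{31} = 6,  t_{32} = 11,  t_{33} = 2,  t_{34} = 13,  t_{35} = 0,  t_{36} = 13,  t_{37} = 13,  t_{38} = 11,  t_{39} = 9,  t_{40} = 5,  t_{41} = 14.
The sequence repeats with period 40.
(15184 - 0) mod 40 = 24, so t_{15184} = t_{24} = 2.

2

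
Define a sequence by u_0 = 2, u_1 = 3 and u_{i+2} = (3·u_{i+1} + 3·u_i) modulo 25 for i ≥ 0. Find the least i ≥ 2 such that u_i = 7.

Computing terms: u_0 = 2, u_1 = 3, u_2 = 15, u_3 = 4, u_4 = 7, u_5 = 8, u_6 = 20, u_7 = 9, u_8 = 12, u_9 = 13, u_{10} = 0, u_{11} = 14, u_{12} = 17, u_{13} = 18, u_{14} = 5, u_{15} = 19, u_{16} = 22, u_{17} = 23, u_{18} = 10, u_{19} = 24, u_{20} = 2, u_{21} = 3.
Since (u_{20}, u_{21}) = (u_0, u_1) = (2, 3) (two consecutive terms determine the rest), the sequence is periodic with period 20.
The value 7 first appears (with i ≥ 2) at u_4.

4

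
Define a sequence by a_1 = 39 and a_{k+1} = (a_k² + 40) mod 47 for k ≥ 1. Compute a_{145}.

17

Listing terms: a_1 = 39, a_2 = 10, a_3 = 46, a_4 = 41, a_5 = 29, a_6 = 35, a_7 = 43, a_8 = 9, a_9 = 27, a_{10} = 17, a_{11} = 0, a_{12} = 40, a_{13} = 42, a_{14} = 18, a_{15} = 35.
Since a_{15} = a_6 = 35, the sequence is eventually periodic: after a pre-period of length 5 it cycles with period 9.
For k ≥ 6, a_k depends only on (k - 6) mod 9. (145 - 6) mod 9 = 4, so a_{145} = a_{10} = 17.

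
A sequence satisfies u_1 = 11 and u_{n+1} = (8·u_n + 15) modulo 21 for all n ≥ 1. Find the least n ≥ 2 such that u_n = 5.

We have u_1 = 11, u_2 = 19, u_3 = 20, u_4 = 7, u_5 = 8, u_6 = 16, u_7 = 17, u_8 = 4, u_9 = 5, u_{10} = 13, u_{11} = 14, u_{12} = 1, u_{13} = 2, u_{14} = 10, u_{15} = 11.
The sequence repeats with period 14.
The value 5 first appears (with n ≥ 2) at u_9.

9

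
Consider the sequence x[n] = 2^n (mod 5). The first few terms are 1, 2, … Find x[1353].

2

Computing terms: x[0] = 1, x[1] = 2, x[2] = 4, x[3] = 3, x[4] = 1.
The sequence repeats with period 4.
(1353 - 0) mod 4 = 1, so x[1353] = x[1] = 2.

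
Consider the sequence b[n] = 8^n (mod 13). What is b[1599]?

We have b[0] = 1; b[1] = 8; b[2] = 12; b[3] = 5; b[4] = 1.
The sequence repeats with period 4.
So b[1599] = b[0 + ((1599-0) mod 4)] = b[3] = 5.

5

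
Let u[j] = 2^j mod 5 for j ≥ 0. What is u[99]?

u[0] = 1,  u[1] = 2,  u[2] = 4,  u[3] = 3,  u[4] = 1.
Since u[4] = u[0] = 1, the sequence is periodic with period 4.
So u[99] = u[0 + ((99-0) mod 4)] = u[3] = 3.

3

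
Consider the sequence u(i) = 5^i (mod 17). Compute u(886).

2

Computing terms: u(0) = 1, u(1) = 5, u(2) = 8, u(3) = 6, u(4) = 13, u(5) = 14, u(6) = 2, u(7) = 10, u(8) = 16, u(9) = 12, u(10) = 9, u(11) = 11, u(12) = 4, u(13) = 3, u(14) = 15, u(15) = 7, u(16) = 1.
Since u(16) = u(0) = 1, the sequence is periodic with period 16.
So u(886) = u(0 + ((886-0) mod 16)) = u(6) = 2.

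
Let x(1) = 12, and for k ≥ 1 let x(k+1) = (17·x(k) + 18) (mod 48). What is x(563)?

x(1) = 12; x(2) = 30; x(3) = 0; x(4) = 18; x(5) = 36; x(6) = 6; x(7) = 24; x(8) = 42; x(9) = 12.
Since x(9) = x(1) = 12, the sequence is periodic with period 8.
(563 - 1) mod 8 = 2, so x(563) = x(3) = 0.

0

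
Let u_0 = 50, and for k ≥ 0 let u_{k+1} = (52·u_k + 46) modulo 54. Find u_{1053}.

We have u_0 = 50, u_1 = 0, u_2 = 46, u_3 = 8, u_4 = 30, u_5 = 40, u_6 = 20, u_7 = 6, u_8 = 34, u_9 = 32, u_{10} = 36, u_{11} = 28, u_{12} = 44, u_{13} = 12, u_{14} = 22, u_{15} = 2, u_{16} = 42, u_{17} = 16, u_{18} = 14, u_{19} = 18, u_{20} = 10, u_{21} = 26, u_{22} = 48, u_{23} = 4, u_{24} = 38, u_{25} = 24, u_{26} = 52, u_{27} = 50.
The sequence repeats with period 27.
(1053 - 0) mod 27 = 0, so u_{1053} = u_0 = 50.

50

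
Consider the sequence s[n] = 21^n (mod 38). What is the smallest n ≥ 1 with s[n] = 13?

5

Listing terms: s[0] = 1; s[1] = 21; s[2] = 23; s[3] = 27; s[4] = 35; s[5] = 13; s[6] = 7; s[7] = 33; s[8] = 9; s[9] = 37; s[10] = 17; s[11] = 15; s[12] = 11; s[13] = 3; s[14] = 25; s[15] = 31; s[16] = 5; s[17] = 29; s[18] = 1.
Since s[18] = s[0] = 1, the sequence is periodic with period 18.
The value 13 first appears (with n ≥ 1) at s[5].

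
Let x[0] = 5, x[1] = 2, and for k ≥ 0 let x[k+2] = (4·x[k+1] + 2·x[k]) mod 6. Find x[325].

2

x[0] = 5; x[1] = 2; x[2] = 0; x[3] = 4; x[4] = 4; x[5] = 0; x[6] = 2; x[7] = 2; x[8] = 0.
Since (x[7], x[8]) = (x[1], x[2]) = (2, 0) (two consecutive terms determine the rest), the sequence is eventually periodic: after a pre-period of length 1 it cycles with period 6.
For k ≥ 1, x[k] depends only on (k - 1) mod 6. (325 - 1) mod 6 = 0, so x[325] = x[1] = 2.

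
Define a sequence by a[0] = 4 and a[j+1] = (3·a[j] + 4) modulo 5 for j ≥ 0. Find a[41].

1

Listing terms: a[0] = 4, a[1] = 1, a[2] = 2, a[3] = 0, a[4] = 4.
Since a[4] = a[0] = 4, the sequence is periodic with period 4.
(41 - 0) mod 4 = 1, so a[41] = a[1] = 1.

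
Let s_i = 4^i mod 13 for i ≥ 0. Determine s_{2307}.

12

Computing terms: s_0 = 1,  s_1 = 4,  s_2 = 3,  s_3 = 12,  s_4 = 9,  s_5 = 10,  s_6 = 1.
Since s_6 = s_0 = 1, the sequence is periodic with period 6.
(2307 - 0) mod 6 = 3, so s_{2307} = s_3 = 12.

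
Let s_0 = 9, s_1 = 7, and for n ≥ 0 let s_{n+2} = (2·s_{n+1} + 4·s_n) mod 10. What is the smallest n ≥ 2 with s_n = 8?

3

Listing terms: s_0 = 9, s_1 = 7, s_2 = 0, s_3 = 8, s_4 = 6, s_5 = 4, s_6 = 2, s_7 = 0, s_8 = 8.
Since (s_7, s_8) = (s_2, s_3) = (0, 8) (two consecutive terms determine the rest), the sequence is eventually periodic: after a pre-period of length 2 it cycles with period 5.
The value 8 first appears (with n ≥ 2) at s_3.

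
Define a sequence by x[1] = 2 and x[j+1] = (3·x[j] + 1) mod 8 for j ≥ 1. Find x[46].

7

We have x[1] = 2,  x[2] = 7,  x[3] = 6,  x[4] = 3,  x[5] = 2.
Since x[5] = x[1] = 2, the sequence is periodic with period 4.
(46 - 1) mod 4 = 1, so x[46] = x[2] = 7.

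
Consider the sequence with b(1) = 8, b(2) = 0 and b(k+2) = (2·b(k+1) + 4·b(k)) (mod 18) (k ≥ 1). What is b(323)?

b(1) = 8,  b(2) = 0,  b(3) = 14,  b(4) = 10,  b(5) = 4,  b(6) = 12,  b(7) = 4,  b(8) = 2,  b(9) = 2,  b(10) = 12,  b(11) = 14,  b(12) = 4,  b(13) = 10,  b(14) = 0,  b(15) = 4,  b(16) = 8,  b(17) = 14,  b(18) = 6,  b(19) = 14,  b(20) = 16,  b(21) = 16,  b(22) = 6,  b(23) = 4,  b(24) = 14,  b(25) = 8,  b(26) = 0.
Since (b(25), b(26)) = (b(1), b(2)) = (8, 0) (two consecutive terms determine the rest), the sequence is periodic with period 24.
So b(323) = b(1 + ((323-1) mod 24)) = b(11) = 14.

14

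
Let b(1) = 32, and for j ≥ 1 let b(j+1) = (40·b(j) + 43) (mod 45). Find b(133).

38

b(1) = 32,  b(2) = 18,  b(3) = 43,  b(4) = 8,  b(5) = 3,  b(6) = 28,  b(7) = 38,  b(8) = 33,  b(9) = 13,  b(10) = 23,  b(11) = 18.
Since b(11) = b(2) = 18, the sequence is eventually periodic: after a pre-period of length 1 it cycles with period 9.
For j ≥ 2, b(j) depends only on (j - 2) mod 9. (133 - 2) mod 9 = 5, so b(133) = b(7) = 38.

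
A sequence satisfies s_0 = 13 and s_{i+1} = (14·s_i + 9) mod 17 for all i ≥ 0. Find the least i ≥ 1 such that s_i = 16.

10

We have s_0 = 13; s_1 = 4; s_2 = 14; s_3 = 1; s_4 = 6; s_5 = 8; s_6 = 2; s_7 = 3; s_8 = 0; s_9 = 9; s_{10} = 16; s_{11} = 12; s_{12} = 7; s_{13} = 5; s_{14} = 11; s_{15} = 10; s_{16} = 13.
Since s_{16} = s_0 = 13, the sequence is periodic with period 16.
The value 16 first appears (with i ≥ 1) at s_{10}.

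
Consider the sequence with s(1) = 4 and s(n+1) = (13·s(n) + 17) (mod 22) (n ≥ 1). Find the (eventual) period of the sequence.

We have s(1) = 4; s(2) = 3; s(3) = 12; s(4) = 19; s(5) = 0; s(6) = 17; s(7) = 18; s(8) = 9; s(9) = 2; s(10) = 21; s(11) = 4.
The sequence repeats with period 10.

10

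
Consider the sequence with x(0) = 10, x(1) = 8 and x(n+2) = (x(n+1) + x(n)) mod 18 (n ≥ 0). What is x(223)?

x(0) = 10, x(1) = 8, x(2) = 0, x(3) = 8, x(4) = 8, x(5) = 16, x(6) = 6, x(7) = 4, x(8) = 10, x(9) = 14, x(10) = 6, x(11) = 2, x(12) = 8, x(13) = 10, x(14) = 0, x(15) = 10, x(16) = 10, x(17) = 2, x(18) = 12, x(19) = 14, x(20) = 8, x(21) = 4, x(22) = 12, x(23) = 16, x(24) = 10, x(25) = 8.
Since (x(24), x(25)) = (x(0), x(1)) = (10, 8) (two consecutive terms determine the rest), the sequence is periodic with period 24.
So x(223) = x(0 + ((223-0) mod 24)) = x(7) = 4.

4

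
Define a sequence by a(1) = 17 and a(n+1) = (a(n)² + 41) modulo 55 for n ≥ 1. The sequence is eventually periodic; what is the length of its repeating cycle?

Computing terms: a(1) = 17; a(2) = 0; a(3) = 41; a(4) = 17.
Since a(4) = a(1) = 17, the sequence is periodic with period 3.

3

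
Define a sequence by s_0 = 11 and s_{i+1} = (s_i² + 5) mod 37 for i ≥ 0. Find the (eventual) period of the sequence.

7

Listing terms: s_0 = 11, s_1 = 15, s_2 = 8, s_3 = 32, s_4 = 30, s_5 = 17, s_6 = 35, s_7 = 9, s_8 = 12, s_9 = 1, s_{10} = 6, s_{11} = 4, s_{12} = 21, s_{13} = 2, s_{14} = 9.
Since s_{14} = s_7 = 9, the sequence is eventually periodic: after a pre-period of length 7 it cycles with period 7.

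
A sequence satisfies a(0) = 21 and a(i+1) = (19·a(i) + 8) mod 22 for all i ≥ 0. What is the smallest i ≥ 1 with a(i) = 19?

2

a(0) = 21,  a(1) = 11,  a(2) = 19,  a(3) = 17,  a(4) = 1,  a(5) = 5,  a(6) = 15,  a(7) = 7,  a(8) = 9,  a(9) = 3,  a(10) = 21.
Since a(10) = a(0) = 21, the sequence is periodic with period 10.
The value 19 first appears (with i ≥ 1) at a(2).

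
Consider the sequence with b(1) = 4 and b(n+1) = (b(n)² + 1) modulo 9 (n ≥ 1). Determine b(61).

We have b(1) = 4, b(2) = 8, b(3) = 2, b(4) = 5, b(5) = 8.
Since b(5) = b(2) = 8, the sequence is eventually periodic: after a pre-period of length 1 it cycles with period 3.
For n ≥ 2, b(n) depends only on (n - 2) mod 3. (61 - 2) mod 3 = 2, so b(61) = b(4) = 5.

5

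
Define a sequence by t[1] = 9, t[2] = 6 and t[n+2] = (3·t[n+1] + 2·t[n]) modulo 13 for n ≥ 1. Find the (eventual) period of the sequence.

Computing terms: t[1] = 9,  t[2] = 6,  t[3] = 10,  t[4] = 3,  t[5] = 3,  t[6] = 2,  t[7] = 12,  t[8] = 1,  t[9] = 1,  t[10] = 5,  t[11] = 4,  t[12] = 9,  t[13] = 9,  t[14] = 6.
Since (t[13], t[14]) = (t[1], t[2]) = (9, 6) (two consecutive terms determine the rest), the sequence is periodic with period 12.

12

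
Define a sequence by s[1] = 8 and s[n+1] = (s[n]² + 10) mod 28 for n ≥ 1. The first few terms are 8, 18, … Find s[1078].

14

We have s[1] = 8, s[2] = 18, s[3] = 26, s[4] = 14, s[5] = 10, s[6] = 26.
Since s[6] = s[3] = 26, the sequence is eventually periodic: after a pre-period of length 2 it cycles with period 3.
For n ≥ 3, s[n] depends only on (n - 3) mod 3. (1078 - 3) mod 3 = 1, so s[1078] = s[4] = 14.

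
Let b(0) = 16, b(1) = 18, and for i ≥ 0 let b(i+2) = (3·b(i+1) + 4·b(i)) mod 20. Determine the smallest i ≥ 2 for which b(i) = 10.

4

Computing terms: b(0) = 16, b(1) = 18, b(2) = 18, b(3) = 6, b(4) = 10, b(5) = 14, b(6) = 2, b(7) = 2, b(8) = 14, b(9) = 10, b(10) = 6, b(11) = 18, b(12) = 18.
Since (b(11), b(12)) = (b(1), b(2)) = (18, 18) (two consecutive terms determine the rest), the sequence is eventually periodic: after a pre-period of length 1 it cycles with period 10.
The value 10 first appears (with i ≥ 2) at b(4).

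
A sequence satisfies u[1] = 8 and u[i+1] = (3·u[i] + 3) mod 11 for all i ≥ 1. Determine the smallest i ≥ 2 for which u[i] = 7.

3

We have u[1] = 8,  u[2] = 5,  u[3] = 7,  u[4] = 2,  u[5] = 9,  u[6] = 8.
Since u[6] = u[1] = 8, the sequence is periodic with period 5.
The value 7 first appears (with i ≥ 2) at u[3].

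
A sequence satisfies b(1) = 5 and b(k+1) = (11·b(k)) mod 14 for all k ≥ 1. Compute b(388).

5

Computing terms: b(1) = 5, b(2) = 13, b(3) = 3, b(4) = 5.
The sequence repeats with period 3.
(388 - 1) mod 3 = 0, so b(388) = b(1) = 5.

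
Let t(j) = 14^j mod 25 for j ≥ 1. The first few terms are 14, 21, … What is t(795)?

24

Listing terms: t(1) = 14, t(2) = 21, t(3) = 19, t(4) = 16, t(5) = 24, t(6) = 11, t(7) = 4, t(8) = 6, t(9) = 9, t(10) = 1, t(11) = 14.
Since t(11) = t(1) = 14, the sequence is periodic with period 10.
So t(795) = t(1 + ((795-1) mod 10)) = t(5) = 24.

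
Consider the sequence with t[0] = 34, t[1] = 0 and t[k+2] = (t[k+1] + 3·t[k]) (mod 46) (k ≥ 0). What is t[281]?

Listing terms: t[0] = 34,  t[1] = 0,  t[2] = 10,  t[3] = 10,  t[4] = 40,  t[5] = 24,  t[6] = 6,  t[7] = 32,  t[8] = 4,  t[9] = 8,  t[10] = 20,  t[11] = 44,  t[12] = 12,  t[13] = 6,  t[14] = 42,  t[15] = 14,  t[16] = 2,  t[17] = 44,  t[18] = 4,  t[19] = 44,  t[20] = 10,  t[21] = 4,  t[22] = 34,  t[23] = 0.
Since (t[22], t[23]) = (t[0], t[1]) = (34, 0) (two consecutive terms determine the rest), the sequence is periodic with period 22.
(281 - 0) mod 22 = 17, so t[281] = t[17] = 44.

44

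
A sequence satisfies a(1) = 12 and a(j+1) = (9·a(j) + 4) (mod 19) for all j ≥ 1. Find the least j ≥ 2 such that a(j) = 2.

8

a(1) = 12, a(2) = 17, a(3) = 5, a(4) = 11, a(5) = 8, a(6) = 0, a(7) = 4, a(8) = 2, a(9) = 3, a(10) = 12.
The sequence repeats with period 9.
The value 2 first appears (with j ≥ 2) at a(8).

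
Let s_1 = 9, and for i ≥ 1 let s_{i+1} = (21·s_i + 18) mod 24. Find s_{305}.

Listing terms: s_1 = 9; s_2 = 15; s_3 = 21; s_4 = 3; s_5 = 9.
The sequence repeats with period 4.
So s_{305} = s_{1 + ((305-1) mod 4)} = s_1 = 9.

9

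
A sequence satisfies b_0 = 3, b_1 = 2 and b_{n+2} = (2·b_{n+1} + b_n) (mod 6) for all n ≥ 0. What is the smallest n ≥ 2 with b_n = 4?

Computing terms: b_0 = 3; b_1 = 2; b_2 = 1; b_3 = 4; b_4 = 3; b_5 = 4; b_6 = 5; b_7 = 2; b_8 = 3; b_9 = 2.
Since (b_8, b_9) = (b_0, b_1) = (3, 2) (two consecutive terms determine the rest), the sequence is periodic with period 8.
The value 4 first appears (with n ≥ 2) at b_3.

3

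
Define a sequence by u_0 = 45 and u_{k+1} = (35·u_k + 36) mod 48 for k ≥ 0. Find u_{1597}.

Computing terms: u_0 = 45, u_1 = 27, u_2 = 21, u_3 = 3, u_4 = 45.
Since u_4 = u_0 = 45, the sequence is periodic with period 4.
(1597 - 0) mod 4 = 1, so u_{1597} = u_1 = 27.

27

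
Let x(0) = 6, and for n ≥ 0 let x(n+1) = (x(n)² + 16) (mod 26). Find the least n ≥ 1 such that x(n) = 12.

3

Listing terms: x(0) = 6; x(1) = 0; x(2) = 16; x(3) = 12; x(4) = 4; x(5) = 6.
The sequence repeats with period 5.
The value 12 first appears (with n ≥ 1) at x(3).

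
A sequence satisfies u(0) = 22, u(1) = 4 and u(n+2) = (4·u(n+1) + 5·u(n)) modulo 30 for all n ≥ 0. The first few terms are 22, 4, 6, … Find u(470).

Listing terms: u(0) = 22; u(1) = 4; u(2) = 6; u(3) = 14; u(4) = 26; u(5) = 24; u(6) = 16; u(7) = 4; u(8) = 6.
Since (u(7), u(8)) = (u(1), u(2)) = (4, 6) (two consecutive terms determine the rest), the sequence is eventually periodic: after a pre-period of length 1 it cycles with period 6.
For n ≥ 1, u(n) depends only on (n - 1) mod 6. (470 - 1) mod 6 = 1, so u(470) = u(2) = 6.

6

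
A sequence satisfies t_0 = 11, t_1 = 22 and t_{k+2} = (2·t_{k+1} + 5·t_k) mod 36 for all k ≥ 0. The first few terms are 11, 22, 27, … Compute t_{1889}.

18

Listing terms: t_0 = 11, t_1 = 22, t_2 = 27, t_3 = 20, t_4 = 31, t_5 = 18, t_6 = 11, t_7 = 4, t_8 = 27, t_9 = 2, t_{10} = 31, t_{11} = 0, t_{12} = 11, t_{13} = 22.
The sequence repeats with period 12.
So t_{1889} = t_{0 + ((1889-0) mod 12)} = t_5 = 18.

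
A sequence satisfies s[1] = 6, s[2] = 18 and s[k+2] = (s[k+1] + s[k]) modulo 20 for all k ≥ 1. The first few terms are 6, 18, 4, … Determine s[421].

6

We have s[1] = 6, s[2] = 18, s[3] = 4, s[4] = 2, s[5] = 6, s[6] = 8, s[7] = 14, s[8] = 2, s[9] = 16, s[10] = 18, s[11] = 14, s[12] = 12, s[13] = 6, s[14] = 18.
The sequence repeats with period 12.
(421 - 1) mod 12 = 0, so s[421] = s[1] = 6.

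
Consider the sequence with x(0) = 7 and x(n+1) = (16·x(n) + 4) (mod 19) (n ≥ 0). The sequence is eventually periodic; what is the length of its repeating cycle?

9

We have x(0) = 7, x(1) = 2, x(2) = 17, x(3) = 10, x(4) = 12, x(5) = 6, x(6) = 5, x(7) = 8, x(8) = 18, x(9) = 7.
The sequence repeats with period 9.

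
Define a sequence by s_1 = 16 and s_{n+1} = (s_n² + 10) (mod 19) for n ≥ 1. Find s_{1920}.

0

Computing terms: s_1 = 16, s_2 = 0, s_3 = 10, s_4 = 15, s_5 = 7, s_6 = 2, s_7 = 14, s_8 = 16.
The sequence repeats with period 7.
So s_{1920} = s_{1 + ((1920-1) mod 7)} = s_2 = 0.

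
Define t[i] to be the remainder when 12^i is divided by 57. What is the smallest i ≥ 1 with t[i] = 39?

We have t[0] = 1,  t[1] = 12,  t[2] = 30,  t[3] = 18,  t[4] = 45,  t[5] = 27,  t[6] = 39,  t[7] = 12.
Since t[7] = t[1] = 12, the sequence is eventually periodic: after a pre-period of length 1 it cycles with period 6.
The value 39 first appears (with i ≥ 1) at t[6].

6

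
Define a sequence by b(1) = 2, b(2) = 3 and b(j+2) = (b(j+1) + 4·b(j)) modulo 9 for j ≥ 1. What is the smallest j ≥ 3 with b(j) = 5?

Computing terms: b(1) = 2,  b(2) = 3,  b(3) = 2,  b(4) = 5,  b(5) = 4,  b(6) = 6,  b(7) = 4,  b(8) = 1,  b(9) = 8,  b(10) = 3,  b(11) = 8,  b(12) = 2,  b(13) = 7,  b(14) = 6,  b(15) = 7,  b(16) = 4,  b(17) = 5,  b(18) = 3,  b(19) = 5,  b(20) = 8,  b(21) = 1,  b(22) = 6,  b(23) = 1,  b(24) = 7,  b(25) = 2,  b(26) = 3.
The sequence repeats with period 24.
The value 5 first appears (with j ≥ 3) at b(4).

4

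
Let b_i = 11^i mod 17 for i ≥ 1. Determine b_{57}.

b_1 = 11, b_2 = 2, b_3 = 5, b_4 = 4, b_5 = 10, b_6 = 8, b_7 = 3, b_8 = 16, b_9 = 6, b_{10} = 15, b_{11} = 12, b_{12} = 13, b_{13} = 7, b_{14} = 9, b_{15} = 14, b_{16} = 1, b_{17} = 11.
Since b_{17} = b_1 = 11, the sequence is periodic with period 16.
So b_{57} = b_{1 + ((57-1) mod 16)} = b_9 = 6.

6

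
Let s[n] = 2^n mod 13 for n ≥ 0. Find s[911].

We have s[0] = 1, s[1] = 2, s[2] = 4, s[3] = 8, s[4] = 3, s[5] = 6, s[6] = 12, s[7] = 11, s[8] = 9, s[9] = 5, s[10] = 10, s[11] = 7, s[12] = 1.
The sequence repeats with period 12.
So s[911] = s[0 + ((911-0) mod 12)] = s[11] = 7.

7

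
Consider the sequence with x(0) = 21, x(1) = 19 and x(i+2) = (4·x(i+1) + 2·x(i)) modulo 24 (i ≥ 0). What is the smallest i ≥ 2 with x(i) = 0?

We have x(0) = 21, x(1) = 19, x(2) = 22, x(3) = 6, x(4) = 20, x(5) = 20, x(6) = 0, x(7) = 16, x(8) = 16, x(9) = 0, x(10) = 8, x(11) = 8, x(12) = 0, x(13) = 16.
Since (x(12), x(13)) = (x(6), x(7)) = (0, 16) (two consecutive terms determine the rest), the sequence is eventually periodic: after a pre-period of length 6 it cycles with period 6.
The value 0 first appears (with i ≥ 2) at x(6).

6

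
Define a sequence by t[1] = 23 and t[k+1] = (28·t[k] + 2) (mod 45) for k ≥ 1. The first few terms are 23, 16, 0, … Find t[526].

Listing terms: t[1] = 23; t[2] = 16; t[3] = 0; t[4] = 2; t[5] = 13; t[6] = 6; t[7] = 35; t[8] = 37; t[9] = 3; t[10] = 41; t[11] = 25; t[12] = 27; t[13] = 38; t[14] = 31; t[15] = 15; t[16] = 17; t[17] = 28; t[18] = 21; t[19] = 5; t[20] = 7; t[21] = 18; t[22] = 11; t[23] = 40; t[24] = 42; t[25] = 8; t[26] = 1; t[27] = 30; t[28] = 32; t[29] = 43; t[30] = 36; t[31] = 20; t[32] = 22; t[33] = 33; t[34] = 26; t[35] = 10; t[36] = 12; t[37] = 23.
The sequence repeats with period 36.
(526 - 1) mod 36 = 21, so t[526] = t[22] = 11.

11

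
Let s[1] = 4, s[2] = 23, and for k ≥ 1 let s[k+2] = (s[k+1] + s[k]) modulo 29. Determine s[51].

s[1] = 4, s[2] = 23, s[3] = 27, s[4] = 21, s[5] = 19, s[6] = 11, s[7] = 1, s[8] = 12, s[9] = 13, s[10] = 25, s[11] = 9, s[12] = 5, s[13] = 14, s[14] = 19, s[15] = 4, s[16] = 23.
Since (s[15], s[16]) = (s[1], s[2]) = (4, 23) (two consecutive terms determine the rest), the sequence is periodic with period 14.
(51 - 1) mod 14 = 8, so s[51] = s[9] = 13.

13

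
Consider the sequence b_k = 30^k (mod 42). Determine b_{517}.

30

Listing terms: b_0 = 1,  b_1 = 30,  b_2 = 18,  b_3 = 36,  b_4 = 30.
Since b_4 = b_1 = 30, the sequence is eventually periodic: after a pre-period of length 1 it cycles with period 3.
For k ≥ 1, b_k depends only on (k - 1) mod 3. (517 - 1) mod 3 = 0, so b_{517} = b_1 = 30.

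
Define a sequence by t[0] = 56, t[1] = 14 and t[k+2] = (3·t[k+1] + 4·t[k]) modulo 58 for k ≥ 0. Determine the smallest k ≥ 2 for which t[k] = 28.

11

We have t[0] = 56; t[1] = 14; t[2] = 34; t[3] = 42; t[4] = 30; t[5] = 26; t[6] = 24; t[7] = 2; t[8] = 44; t[9] = 24; t[10] = 16; t[11] = 28; t[12] = 32; t[13] = 34; t[14] = 56; t[15] = 14.
Since (t[14], t[15]) = (t[0], t[1]) = (56, 14) (two consecutive terms determine the rest), the sequence is periodic with period 14.
The value 28 first appears (with k ≥ 2) at t[11].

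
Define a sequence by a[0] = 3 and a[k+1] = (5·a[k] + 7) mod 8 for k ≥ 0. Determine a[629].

Computing terms: a[0] = 3, a[1] = 6, a[2] = 5, a[3] = 0, a[4] = 7, a[5] = 2, a[6] = 1, a[7] = 4, a[8] = 3.
Since a[8] = a[0] = 3, the sequence is periodic with period 8.
So a[629] = a[0 + ((629-0) mod 8)] = a[5] = 2.

2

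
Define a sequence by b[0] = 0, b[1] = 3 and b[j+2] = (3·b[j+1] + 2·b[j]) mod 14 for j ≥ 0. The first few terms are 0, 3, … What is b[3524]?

Listing terms: b[0] = 0,  b[1] = 3,  b[2] = 9,  b[3] = 5,  b[4] = 5,  b[5] = 11,  b[6] = 1,  b[7] = 11,  b[8] = 7,  b[9] = 1,  b[10] = 3,  b[11] = 11,  b[12] = 11,  b[13] = 13,  b[14] = 5,  b[15] = 13,  b[16] = 7,  b[17] = 5,  b[18] = 1,  b[19] = 13,  b[20] = 13,  b[21] = 9,  b[22] = 11,  b[23] = 9,  b[24] = 7,  b[25] = 11,  b[26] = 5,  b[27] = 9,  b[28] = 9,  b[29] = 3,  b[30] = 13,  b[31] = 3,  b[32] = 7,  b[33] = 13,  b[34] = 11,  b[35] = 3,  b[36] = 3,  b[37] = 1,  b[38] = 9,  b[39] = 1,  b[40] = 7,  b[41] = 9,  b[42] = 13,  b[43] = 1,  b[44] = 1,  b[45] = 5,  b[46] = 3,  b[47] = 5,  b[48] = 7,  b[49] = 3,  b[50] = 9.
Since (b[49], b[50]) = (b[1], b[2]) = (3, 9) (two consecutive terms determine the rest), the sequence is eventually periodic: after a pre-period of length 1 it cycles with period 48.
For j ≥ 1, b[j] depends only on (j - 1) mod 48. (3524 - 1) mod 48 = 19, so b[3524] = b[20] = 13.

13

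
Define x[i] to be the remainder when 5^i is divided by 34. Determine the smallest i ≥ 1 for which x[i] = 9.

Listing terms: x[0] = 1, x[1] = 5, x[2] = 25, x[3] = 23, x[4] = 13, x[5] = 31, x[6] = 19, x[7] = 27, x[8] = 33, x[9] = 29, x[10] = 9, x[11] = 11, x[12] = 21, x[13] = 3, x[14] = 15, x[15] = 7, x[16] = 1.
Since x[16] = x[0] = 1, the sequence is periodic with period 16.
The value 9 first appears (with i ≥ 1) at x[10].

10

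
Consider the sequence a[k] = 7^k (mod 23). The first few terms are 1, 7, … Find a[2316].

4

a[0] = 1; a[1] = 7; a[2] = 3; a[3] = 21; a[4] = 9; a[5] = 17; a[6] = 4; a[7] = 5; a[8] = 12; a[9] = 15; a[10] = 13; a[11] = 22; a[12] = 16; a[13] = 20; a[14] = 2; a[15] = 14; a[16] = 6; a[17] = 19; a[18] = 18; a[19] = 11; a[20] = 8; a[21] = 10; a[22] = 1.
Since a[22] = a[0] = 1, the sequence is periodic with period 22.
(2316 - 0) mod 22 = 6, so a[2316] = a[6] = 4.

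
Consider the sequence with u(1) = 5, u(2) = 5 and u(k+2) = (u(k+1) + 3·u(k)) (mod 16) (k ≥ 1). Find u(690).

We have u(1) = 5, u(2) = 5, u(3) = 4, u(4) = 3, u(5) = 15, u(6) = 8, u(7) = 5, u(8) = 13, u(9) = 12, u(10) = 3, u(11) = 7, u(12) = 0, u(13) = 5, u(14) = 5.
The sequence repeats with period 12.
(690 - 1) mod 12 = 5, so u(690) = u(6) = 8.

8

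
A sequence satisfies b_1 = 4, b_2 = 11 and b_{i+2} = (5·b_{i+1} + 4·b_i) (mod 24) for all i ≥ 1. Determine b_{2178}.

Listing terms: b_1 = 4; b_2 = 11; b_3 = 23; b_4 = 15; b_5 = 23; b_6 = 7; b_7 = 7; b_8 = 15; b_9 = 7; b_{10} = 23; b_{11} = 23; b_{12} = 15.
Since (b_{11}, b_{12}) = (b_3, b_4) = (23, 15) (two consecutive terms determine the rest), the sequence is eventually periodic: after a pre-period of length 2 it cycles with period 8.
For i ≥ 3, b_i depends only on (i - 3) mod 8. (2178 - 3) mod 8 = 7, so b_{2178} = b_{10} = 23.

23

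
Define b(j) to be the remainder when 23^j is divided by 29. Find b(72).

Listing terms: b(1) = 23, b(2) = 7, b(3) = 16, b(4) = 20, b(5) = 25, b(6) = 24, b(7) = 1, b(8) = 23.
The sequence repeats with period 7.
(72 - 1) mod 7 = 1, so b(72) = b(2) = 7.

7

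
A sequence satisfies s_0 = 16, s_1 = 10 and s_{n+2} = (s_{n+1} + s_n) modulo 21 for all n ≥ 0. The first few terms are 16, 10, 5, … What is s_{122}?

Computing terms: s_0 = 16,  s_1 = 10,  s_2 = 5,  s_3 = 15,  s_4 = 20,  s_5 = 14,  s_6 = 13,  s_7 = 6,  s_8 = 19,  s_9 = 4,  s_{10} = 2,  s_{11} = 6,  s_{12} = 8,  s_{13} = 14,  s_{14} = 1,  s_{15} = 15,  s_{16} = 16,  s_{17} = 10.
Since (s_{16}, s_{17}) = (s_0, s_1) = (16, 10) (two consecutive terms determine the rest), the sequence is periodic with period 16.
(122 - 0) mod 16 = 10, so s_{122} = s_{10} = 2.

2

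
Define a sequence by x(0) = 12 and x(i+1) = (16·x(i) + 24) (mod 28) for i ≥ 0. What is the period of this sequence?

3

We have x(0) = 12; x(1) = 20; x(2) = 8; x(3) = 12.
The sequence repeats with period 3.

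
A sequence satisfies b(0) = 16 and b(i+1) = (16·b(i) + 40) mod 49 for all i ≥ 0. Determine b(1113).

b(0) = 16,  b(1) = 2,  b(2) = 23,  b(3) = 16.
Since b(3) = b(0) = 16, the sequence is periodic with period 3.
(1113 - 0) mod 3 = 0, so b(1113) = b(0) = 16.

16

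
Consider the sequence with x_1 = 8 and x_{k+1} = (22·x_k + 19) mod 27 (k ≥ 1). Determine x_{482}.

18

Listing terms: x_1 = 8,  x_2 = 6,  x_3 = 16,  x_4 = 20,  x_5 = 0,  x_6 = 19,  x_7 = 5,  x_8 = 21,  x_9 = 22,  x_{10} = 17,  x_{11} = 15,  x_{12} = 25,  x_{13} = 2,  x_{14} = 9,  x_{15} = 1,  x_{16} = 14,  x_{17} = 3,  x_{18} = 4,  x_{19} = 26,  x_{20} = 24,  x_{21} = 7,  x_{22} = 11,  x_{23} = 18,  x_{24} = 10,  x_{25} = 23,  x_{26} = 12,  x_{27} = 13,  x_{28} = 8.
Since x_{28} = x_1 = 8, the sequence is periodic with period 27.
So x_{482} = x_{1 + ((482-1) mod 27)} = x_{23} = 18.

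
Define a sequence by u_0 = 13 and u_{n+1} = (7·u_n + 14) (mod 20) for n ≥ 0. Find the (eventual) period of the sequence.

4

Computing terms: u_0 = 13, u_1 = 5, u_2 = 9, u_3 = 17, u_4 = 13.
Since u_4 = u_0 = 13, the sequence is periodic with period 4.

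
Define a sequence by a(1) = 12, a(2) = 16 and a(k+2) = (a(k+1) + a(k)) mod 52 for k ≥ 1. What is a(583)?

28

a(1) = 12, a(2) = 16, a(3) = 28, a(4) = 44, a(5) = 20, a(6) = 12, a(7) = 32, a(8) = 44, a(9) = 24, a(10) = 16, a(11) = 40, a(12) = 4, a(13) = 44, a(14) = 48, a(15) = 40, a(16) = 36, a(17) = 24, a(18) = 8, a(19) = 32, a(20) = 40, a(21) = 20, a(22) = 8, a(23) = 28, a(24) = 36, a(25) = 12, a(26) = 48, a(27) = 8, a(28) = 4, a(29) = 12, a(30) = 16.
Since (a(29), a(30)) = (a(1), a(2)) = (12, 16) (two consecutive terms determine the rest), the sequence is periodic with period 28.
So a(583) = a(1 + ((583-1) mod 28)) = a(23) = 28.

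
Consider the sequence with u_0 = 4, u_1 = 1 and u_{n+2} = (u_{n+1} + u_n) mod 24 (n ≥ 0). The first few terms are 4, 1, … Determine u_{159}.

6

We have u_0 = 4,  u_1 = 1,  u_2 = 5,  u_3 = 6,  u_4 = 11,  u_5 = 17,  u_6 = 4,  u_7 = 21,  u_8 = 1,  u_9 = 22,  u_{10} = 23,  u_{11} = 21,  u_{12} = 20,  u_{13} = 17,  u_{14} = 13,  u_{15} = 6,  u_{16} = 19,  u_{17} = 1,  u_{18} = 20,  u_{19} = 21,  u_{20} = 17,  u_{21} = 14,  u_{22} = 7,  u_{23} = 21,  u_{24} = 4,  u_{25} = 1.
Since (u_{24}, u_{25}) = (u_0, u_1) = (4, 1) (two consecutive terms determine the rest), the sequence is periodic with period 24.
(159 - 0) mod 24 = 15, so u_{159} = u_{15} = 6.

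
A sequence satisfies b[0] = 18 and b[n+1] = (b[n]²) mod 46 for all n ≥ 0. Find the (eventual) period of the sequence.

b[0] = 18,  b[1] = 2,  b[2] = 4,  b[3] = 16,  b[4] = 26,  b[5] = 32,  b[6] = 12,  b[7] = 6,  b[8] = 36,  b[9] = 8,  b[10] = 18.
Since b[10] = b[0] = 18, the sequence is periodic with period 10.

10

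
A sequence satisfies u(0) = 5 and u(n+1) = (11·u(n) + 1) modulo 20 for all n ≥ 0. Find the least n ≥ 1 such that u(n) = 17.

Listing terms: u(0) = 5; u(1) = 16; u(2) = 17; u(3) = 8; u(4) = 9; u(5) = 0; u(6) = 1; u(7) = 12; u(8) = 13; u(9) = 4; u(10) = 5.
The sequence repeats with period 10.
The value 17 first appears (with n ≥ 1) at u(2).

2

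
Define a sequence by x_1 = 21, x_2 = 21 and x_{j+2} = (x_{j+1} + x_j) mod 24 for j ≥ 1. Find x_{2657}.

9

Computing terms: x_1 = 21,  x_2 = 21,  x_3 = 18,  x_4 = 15,  x_5 = 9,  x_6 = 0,  x_7 = 9,  x_8 = 9,  x_9 = 18,  x_{10} = 3,  x_{11} = 21,  x_{12} = 0,  x_{13} = 21,  x_{14} = 21.
The sequence repeats with period 12.
(2657 - 1) mod 12 = 4, so x_{2657} = x_5 = 9.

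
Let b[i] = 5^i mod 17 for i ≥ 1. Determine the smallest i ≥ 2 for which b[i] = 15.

14

Computing terms: b[1] = 5, b[2] = 8, b[3] = 6, b[4] = 13, b[5] = 14, b[6] = 2, b[7] = 10, b[8] = 16, b[9] = 12, b[10] = 9, b[11] = 11, b[12] = 4, b[13] = 3, b[14] = 15, b[15] = 7, b[16] = 1, b[17] = 5.
Since b[17] = b[1] = 5, the sequence is periodic with period 16.
The value 15 first appears (with i ≥ 2) at b[14].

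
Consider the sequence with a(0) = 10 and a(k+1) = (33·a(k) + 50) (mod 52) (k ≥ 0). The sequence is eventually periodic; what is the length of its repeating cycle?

12

Computing terms: a(0) = 10,  a(1) = 16,  a(2) = 6,  a(3) = 40,  a(4) = 18,  a(5) = 20,  a(6) = 34,  a(7) = 28,  a(8) = 38,  a(9) = 4,  a(10) = 26,  a(11) = 24,  a(12) = 10.
Since a(12) = a(0) = 10, the sequence is periodic with period 12.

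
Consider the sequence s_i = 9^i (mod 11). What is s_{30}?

1

s_1 = 9,  s_2 = 4,  s_3 = 3,  s_4 = 5,  s_5 = 1,  s_6 = 9.
Since s_6 = s_1 = 9, the sequence is periodic with period 5.
(30 - 1) mod 5 = 4, so s_{30} = s_5 = 1.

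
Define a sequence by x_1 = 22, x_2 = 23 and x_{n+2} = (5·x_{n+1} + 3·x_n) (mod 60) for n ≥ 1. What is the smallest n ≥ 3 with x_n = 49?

x_1 = 22,  x_2 = 23,  x_3 = 1,  x_4 = 14,  x_5 = 13,  x_6 = 47,  x_7 = 34,  x_8 = 11,  x_9 = 37,  x_{10} = 38,  x_{11} = 1,  x_{12} = 59,  x_{13} = 58,  x_{14} = 47,  x_{15} = 49,  x_{16} = 26,  x_{17} = 37,  x_{18} = 23,  x_{19} = 46,  x_{20} = 59,  x_{21} = 13,  x_{22} = 2,  x_{23} = 49,  x_{24} = 11,  x_{25} = 22,  x_{26} = 23.
Since (x_{25}, x_{26}) = (x_1, x_2) = (22, 23) (two consecutive terms determine the rest), the sequence is periodic with period 24.
The value 49 first appears (with n ≥ 3) at x_{15}.

15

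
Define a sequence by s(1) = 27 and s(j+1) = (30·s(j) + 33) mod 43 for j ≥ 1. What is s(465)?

39

s(1) = 27; s(2) = 26; s(3) = 39; s(4) = 42; s(5) = 3; s(6) = 37; s(7) = 25; s(8) = 9; s(9) = 2; s(10) = 7; s(11) = 28; s(12) = 13; s(13) = 36; s(14) = 38; s(15) = 12; s(16) = 6; s(17) = 41; s(18) = 16; s(19) = 40; s(20) = 29; s(21) = 0; s(22) = 33; s(23) = 34; s(24) = 21; s(25) = 18; s(26) = 14; s(27) = 23; s(28) = 35; s(29) = 8; s(30) = 15; s(31) = 10; s(32) = 32; s(33) = 4; s(34) = 24; s(35) = 22; s(36) = 5; s(37) = 11; s(38) = 19; s(39) = 1; s(40) = 20; s(41) = 31; s(42) = 17; s(43) = 27.
The sequence repeats with period 42.
So s(465) = s(1 + ((465-1) mod 42)) = s(3) = 39.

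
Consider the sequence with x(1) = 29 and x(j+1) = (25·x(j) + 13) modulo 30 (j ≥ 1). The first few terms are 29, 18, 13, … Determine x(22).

8

We have x(1) = 29,  x(2) = 18,  x(3) = 13,  x(4) = 8,  x(5) = 3,  x(6) = 28,  x(7) = 23,  x(8) = 18.
Since x(8) = x(2) = 18, the sequence is eventually periodic: after a pre-period of length 1 it cycles with period 6.
For j ≥ 2, x(j) depends only on (j - 2) mod 6. (22 - 2) mod 6 = 2, so x(22) = x(4) = 8.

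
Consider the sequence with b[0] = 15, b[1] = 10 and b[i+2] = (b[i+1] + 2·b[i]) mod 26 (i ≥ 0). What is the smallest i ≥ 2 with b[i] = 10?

b[0] = 15,  b[1] = 10,  b[2] = 14,  b[3] = 8,  b[4] = 10,  b[5] = 0,  b[6] = 20,  b[7] = 20,  b[8] = 8,  b[9] = 22,  b[10] = 12,  b[11] = 4,  b[12] = 2,  b[13] = 10,  b[14] = 14.
Since (b[13], b[14]) = (b[1], b[2]) = (10, 14) (two consecutive terms determine the rest), the sequence is eventually periodic: after a pre-period of length 1 it cycles with period 12.
The value 10 first appears (with i ≥ 2) at b[4].

4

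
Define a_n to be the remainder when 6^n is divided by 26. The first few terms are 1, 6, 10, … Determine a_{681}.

Computing terms: a_0 = 1,  a_1 = 6,  a_2 = 10,  a_3 = 8,  a_4 = 22,  a_5 = 2,  a_6 = 12,  a_7 = 20,  a_8 = 16,  a_9 = 18,  a_{10} = 4,  a_{11} = 24,  a_{12} = 14,  a_{13} = 6.
Since a_{13} = a_1 = 6, the sequence is eventually periodic: after a pre-period of length 1 it cycles with period 12.
For n ≥ 1, a_n depends only on (n - 1) mod 12. (681 - 1) mod 12 = 8, so a_{681} = a_9 = 18.

18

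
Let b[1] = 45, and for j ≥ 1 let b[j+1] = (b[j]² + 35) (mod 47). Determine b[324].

Computing terms: b[1] = 45; b[2] = 39; b[3] = 5; b[4] = 13; b[5] = 16; b[6] = 9; b[7] = 22; b[8] = 2; b[9] = 39.
Since b[9] = b[2] = 39, the sequence is eventually periodic: after a pre-period of length 1 it cycles with period 7.
For j ≥ 2, b[j] depends only on (j - 2) mod 7. (324 - 2) mod 7 = 0, so b[324] = b[2] = 39.

39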